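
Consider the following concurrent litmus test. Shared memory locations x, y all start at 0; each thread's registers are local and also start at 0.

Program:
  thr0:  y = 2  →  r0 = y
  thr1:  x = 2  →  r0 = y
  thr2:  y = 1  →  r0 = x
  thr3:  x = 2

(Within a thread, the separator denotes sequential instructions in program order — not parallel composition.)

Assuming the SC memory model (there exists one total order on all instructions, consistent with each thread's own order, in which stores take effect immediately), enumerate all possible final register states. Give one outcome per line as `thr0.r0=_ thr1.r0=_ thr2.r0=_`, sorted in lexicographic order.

thr0.r0=1 thr1.r0=0 thr2.r0=2
thr0.r0=1 thr1.r0=1 thr2.r0=0
thr0.r0=1 thr1.r0=1 thr2.r0=2
thr0.r0=1 thr1.r0=2 thr2.r0=2
thr0.r0=2 thr1.r0=0 thr2.r0=2
thr0.r0=2 thr1.r0=1 thr2.r0=0
thr0.r0=2 thr1.r0=1 thr2.r0=2
thr0.r0=2 thr1.r0=2 thr2.r0=0
thr0.r0=2 thr1.r0=2 thr2.r0=2

outcome vector order: (thr0.r0,thr1.r0,thr2.r0)
|SC outcomes| = 9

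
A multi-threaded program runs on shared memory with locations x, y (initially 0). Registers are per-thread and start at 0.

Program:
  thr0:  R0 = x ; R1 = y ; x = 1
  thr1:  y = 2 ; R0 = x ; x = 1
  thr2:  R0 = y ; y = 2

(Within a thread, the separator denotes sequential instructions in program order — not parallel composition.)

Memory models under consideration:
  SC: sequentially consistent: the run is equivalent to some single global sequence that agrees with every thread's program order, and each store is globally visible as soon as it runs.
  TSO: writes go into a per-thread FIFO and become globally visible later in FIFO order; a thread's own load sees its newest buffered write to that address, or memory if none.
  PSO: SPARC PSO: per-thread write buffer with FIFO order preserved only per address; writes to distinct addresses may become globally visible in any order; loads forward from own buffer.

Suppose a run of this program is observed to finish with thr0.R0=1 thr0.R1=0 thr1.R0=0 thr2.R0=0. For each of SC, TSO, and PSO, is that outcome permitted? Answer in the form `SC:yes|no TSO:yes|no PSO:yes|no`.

SC:no TSO:no PSO:yes

outcome vector order: (thr0.R0,thr0.R1,thr1.R0,thr2.R0)
under SC → (0,0,0,0), (0,0,0,2), (0,0,1,0), (0,0,1,2), (0,2,0,0), (0,2,0,2), (0,2,1,0), (0,2,1,2), (1,2,0,0), (1,2,0,2)
under TSO → (0,0,0,0), (0,0,0,2), (0,0,1,0), (0,0,1,2), (0,2,0,0), (0,2,0,2), (0,2,1,0), (0,2,1,2), (1,2,0,0), (1,2,0,2)
under PSO → (0,0,0,0), (0,0,0,2), (0,0,1,0), (0,0,1,2), (0,2,0,0), (0,2,0,2), (0,2,1,0), (0,2,1,2), (1,0,0,0), (1,0,0,2), (1,2,0,0), (1,2,0,2)
target (1,0,0,0) ∈ {PSO}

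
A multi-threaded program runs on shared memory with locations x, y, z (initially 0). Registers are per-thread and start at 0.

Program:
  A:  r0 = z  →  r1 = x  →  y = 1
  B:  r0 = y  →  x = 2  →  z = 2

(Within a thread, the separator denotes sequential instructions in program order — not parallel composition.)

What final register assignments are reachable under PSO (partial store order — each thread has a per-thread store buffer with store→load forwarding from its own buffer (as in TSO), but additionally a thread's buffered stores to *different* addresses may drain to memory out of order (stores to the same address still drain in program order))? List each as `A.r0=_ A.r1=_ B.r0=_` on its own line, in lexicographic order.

A.r0=0 A.r1=0 B.r0=0
A.r0=0 A.r1=0 B.r0=1
A.r0=0 A.r1=2 B.r0=0
A.r0=2 A.r1=0 B.r0=0
A.r0=2 A.r1=2 B.r0=0

outcome vector order: (A.r0,A.r1,B.r0)
|PSO outcomes| = 5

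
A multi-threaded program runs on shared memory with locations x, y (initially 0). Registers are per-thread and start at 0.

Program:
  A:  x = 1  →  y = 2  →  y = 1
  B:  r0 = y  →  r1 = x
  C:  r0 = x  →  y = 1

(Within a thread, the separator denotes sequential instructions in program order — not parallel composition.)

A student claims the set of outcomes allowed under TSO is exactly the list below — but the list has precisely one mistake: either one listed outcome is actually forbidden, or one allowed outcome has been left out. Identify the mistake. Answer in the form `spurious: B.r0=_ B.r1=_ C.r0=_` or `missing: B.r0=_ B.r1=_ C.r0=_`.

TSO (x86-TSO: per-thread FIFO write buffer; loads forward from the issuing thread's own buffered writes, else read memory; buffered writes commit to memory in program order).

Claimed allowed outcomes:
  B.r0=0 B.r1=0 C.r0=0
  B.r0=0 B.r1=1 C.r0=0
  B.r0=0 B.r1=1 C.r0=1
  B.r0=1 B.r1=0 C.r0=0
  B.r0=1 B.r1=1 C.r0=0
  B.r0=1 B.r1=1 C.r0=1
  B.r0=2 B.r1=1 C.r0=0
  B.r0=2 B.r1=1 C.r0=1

outcome vector order: (B.r0,B.r1,C.r0)
under TSO → (0,0,0), (0,0,1), (0,1,0), (0,1,1), (1,0,0), (1,1,0), (1,1,1), (2,1,0), (2,1,1)
TSO∖claimed = {(0,0,1)}

missing: B.r0=0 B.r1=0 C.r0=1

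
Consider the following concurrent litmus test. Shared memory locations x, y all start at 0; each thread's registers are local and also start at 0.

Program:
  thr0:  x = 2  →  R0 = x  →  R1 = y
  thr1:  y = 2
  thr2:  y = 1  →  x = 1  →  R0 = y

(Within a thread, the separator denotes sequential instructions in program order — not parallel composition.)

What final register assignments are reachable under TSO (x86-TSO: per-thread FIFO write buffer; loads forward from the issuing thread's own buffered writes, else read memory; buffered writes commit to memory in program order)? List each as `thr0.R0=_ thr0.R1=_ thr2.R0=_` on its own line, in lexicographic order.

outcome vector order: (thr0.R0,thr0.R1,thr2.R0)
|TSO outcomes| = 10

thr0.R0=1 thr0.R1=1 thr2.R0=1
thr0.R0=1 thr0.R1=1 thr2.R0=2
thr0.R0=1 thr0.R1=2 thr2.R0=1
thr0.R0=1 thr0.R1=2 thr2.R0=2
thr0.R0=2 thr0.R1=0 thr2.R0=1
thr0.R0=2 thr0.R1=0 thr2.R0=2
thr0.R0=2 thr0.R1=1 thr2.R0=1
thr0.R0=2 thr0.R1=1 thr2.R0=2
thr0.R0=2 thr0.R1=2 thr2.R0=1
thr0.R0=2 thr0.R1=2 thr2.R0=2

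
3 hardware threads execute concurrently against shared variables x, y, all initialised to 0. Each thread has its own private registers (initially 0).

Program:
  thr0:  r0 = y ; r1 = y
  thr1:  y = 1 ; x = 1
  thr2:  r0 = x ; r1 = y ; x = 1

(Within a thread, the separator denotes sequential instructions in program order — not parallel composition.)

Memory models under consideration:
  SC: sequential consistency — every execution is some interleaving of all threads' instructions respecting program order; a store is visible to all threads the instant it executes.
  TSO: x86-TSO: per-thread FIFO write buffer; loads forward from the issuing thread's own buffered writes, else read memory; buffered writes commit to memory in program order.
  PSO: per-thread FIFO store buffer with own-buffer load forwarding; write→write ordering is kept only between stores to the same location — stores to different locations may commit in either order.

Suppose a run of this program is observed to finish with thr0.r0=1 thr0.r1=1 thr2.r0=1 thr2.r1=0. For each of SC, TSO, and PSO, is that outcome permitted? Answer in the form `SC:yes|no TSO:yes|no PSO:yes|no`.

SC:no TSO:no PSO:yes

outcome vector order: (thr0.r0,thr0.r1,thr2.r0,thr2.r1)
under SC → 0/0/0/0; 0/0/0/1; 0/0/1/1; 0/1/0/0; 0/1/0/1; 0/1/1/1; 1/1/0/0; 1/1/0/1; 1/1/1/1
under TSO → 0/0/0/0; 0/0/0/1; 0/0/1/1; 0/1/0/0; 0/1/0/1; 0/1/1/1; 1/1/0/0; 1/1/0/1; 1/1/1/1
under PSO → 0/0/0/0; 0/0/0/1; 0/0/1/0; 0/0/1/1; 0/1/0/0; 0/1/0/1; 0/1/1/0; 0/1/1/1; 1/1/0/0; 1/1/0/1; 1/1/1/0; 1/1/1/1
target 1/1/1/0 ∈ {PSO}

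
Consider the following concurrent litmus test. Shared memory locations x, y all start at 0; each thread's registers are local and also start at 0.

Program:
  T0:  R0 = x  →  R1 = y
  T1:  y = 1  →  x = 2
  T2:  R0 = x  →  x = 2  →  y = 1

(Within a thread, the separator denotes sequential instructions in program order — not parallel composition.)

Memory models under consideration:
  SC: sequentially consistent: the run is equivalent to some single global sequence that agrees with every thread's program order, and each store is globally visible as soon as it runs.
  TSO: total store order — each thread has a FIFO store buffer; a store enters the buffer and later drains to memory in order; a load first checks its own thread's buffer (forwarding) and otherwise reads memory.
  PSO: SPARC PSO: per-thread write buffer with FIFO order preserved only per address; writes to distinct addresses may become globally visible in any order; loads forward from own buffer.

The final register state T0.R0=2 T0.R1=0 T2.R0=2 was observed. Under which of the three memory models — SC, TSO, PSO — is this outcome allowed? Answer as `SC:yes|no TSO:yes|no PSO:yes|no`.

SC:no TSO:no PSO:yes

outcome vector order: (T0.R0,T0.R1,T2.R0)
SC: 7 outcomes — {(0,0,0); (0,0,2); (0,1,0); (0,1,2); (2,0,0); (2,1,0); (2,1,2)}
TSO: 7 outcomes — {(0,0,0); (0,0,2); (0,1,0); (0,1,2); (2,0,0); (2,1,0); (2,1,2)}
PSO: 8 outcomes — {(0,0,0); (0,0,2); (0,1,0); (0,1,2); (2,0,0); (2,0,2); (2,1,0); (2,1,2)}
target (2,0,2) ∈ {PSO}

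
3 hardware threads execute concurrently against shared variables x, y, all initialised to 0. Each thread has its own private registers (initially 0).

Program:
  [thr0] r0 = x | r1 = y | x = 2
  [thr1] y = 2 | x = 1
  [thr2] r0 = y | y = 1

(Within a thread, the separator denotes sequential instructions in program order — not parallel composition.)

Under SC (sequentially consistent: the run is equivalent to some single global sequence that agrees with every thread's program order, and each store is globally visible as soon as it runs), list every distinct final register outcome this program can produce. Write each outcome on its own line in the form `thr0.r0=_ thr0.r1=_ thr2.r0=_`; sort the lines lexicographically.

outcome vector order: (thr0.r0,thr0.r1,thr2.r0)
|SC outcomes| = 10

thr0.r0=0 thr0.r1=0 thr2.r0=0
thr0.r0=0 thr0.r1=0 thr2.r0=2
thr0.r0=0 thr0.r1=1 thr2.r0=0
thr0.r0=0 thr0.r1=1 thr2.r0=2
thr0.r0=0 thr0.r1=2 thr2.r0=0
thr0.r0=0 thr0.r1=2 thr2.r0=2
thr0.r0=1 thr0.r1=1 thr2.r0=0
thr0.r0=1 thr0.r1=1 thr2.r0=2
thr0.r0=1 thr0.r1=2 thr2.r0=0
thr0.r0=1 thr0.r1=2 thr2.r0=2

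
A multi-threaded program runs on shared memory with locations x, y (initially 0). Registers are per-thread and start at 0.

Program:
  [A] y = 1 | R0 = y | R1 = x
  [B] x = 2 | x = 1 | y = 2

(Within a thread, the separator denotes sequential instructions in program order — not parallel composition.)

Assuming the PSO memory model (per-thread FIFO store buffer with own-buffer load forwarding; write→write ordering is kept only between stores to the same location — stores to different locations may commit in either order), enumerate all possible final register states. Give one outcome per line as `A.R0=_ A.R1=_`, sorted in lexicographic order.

A.R0=1 A.R1=0
A.R0=1 A.R1=1
A.R0=1 A.R1=2
A.R0=2 A.R1=0
A.R0=2 A.R1=1
A.R0=2 A.R1=2

outcome vector order: (A.R0,A.R1)
|PSO outcomes| = 6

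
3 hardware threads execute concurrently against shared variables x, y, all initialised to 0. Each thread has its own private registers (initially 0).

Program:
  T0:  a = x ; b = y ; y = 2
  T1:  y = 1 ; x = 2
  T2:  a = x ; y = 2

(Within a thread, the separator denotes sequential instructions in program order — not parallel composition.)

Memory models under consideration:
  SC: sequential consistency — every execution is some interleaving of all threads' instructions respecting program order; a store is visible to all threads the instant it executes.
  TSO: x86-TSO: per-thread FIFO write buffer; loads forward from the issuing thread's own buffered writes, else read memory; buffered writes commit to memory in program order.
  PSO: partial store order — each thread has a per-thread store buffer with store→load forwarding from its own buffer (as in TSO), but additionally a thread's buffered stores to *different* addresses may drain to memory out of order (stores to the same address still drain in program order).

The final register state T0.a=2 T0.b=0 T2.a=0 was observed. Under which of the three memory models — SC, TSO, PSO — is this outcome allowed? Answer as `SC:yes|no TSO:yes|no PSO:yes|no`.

SC:no TSO:no PSO:yes

outcome vector order: (T0.a,T0.b,T2.a)
under SC → <0 0 0> <0 0 2> <0 1 0> <0 1 2> <0 2 0> <0 2 2> <2 1 0> <2 1 2> <2 2 0> <2 2 2>
under TSO → <0 0 0> <0 0 2> <0 1 0> <0 1 2> <0 2 0> <0 2 2> <2 1 0> <2 1 2> <2 2 0> <2 2 2>
under PSO → <0 0 0> <0 0 2> <0 1 0> <0 1 2> <0 2 0> <0 2 2> <2 0 0> <2 0 2> <2 1 0> <2 1 2> <2 2 0> <2 2 2>
target <2 0 0> ∈ {PSO}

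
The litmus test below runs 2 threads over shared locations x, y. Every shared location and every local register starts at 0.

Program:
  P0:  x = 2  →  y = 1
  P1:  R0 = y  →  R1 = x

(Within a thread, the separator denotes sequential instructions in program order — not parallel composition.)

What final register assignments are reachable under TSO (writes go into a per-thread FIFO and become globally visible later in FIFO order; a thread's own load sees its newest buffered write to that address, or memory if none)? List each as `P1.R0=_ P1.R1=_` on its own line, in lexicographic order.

P1.R0=0 P1.R1=0
P1.R0=0 P1.R1=2
P1.R0=1 P1.R1=2

outcome vector order: (P1.R0,P1.R1)
|TSO outcomes| = 3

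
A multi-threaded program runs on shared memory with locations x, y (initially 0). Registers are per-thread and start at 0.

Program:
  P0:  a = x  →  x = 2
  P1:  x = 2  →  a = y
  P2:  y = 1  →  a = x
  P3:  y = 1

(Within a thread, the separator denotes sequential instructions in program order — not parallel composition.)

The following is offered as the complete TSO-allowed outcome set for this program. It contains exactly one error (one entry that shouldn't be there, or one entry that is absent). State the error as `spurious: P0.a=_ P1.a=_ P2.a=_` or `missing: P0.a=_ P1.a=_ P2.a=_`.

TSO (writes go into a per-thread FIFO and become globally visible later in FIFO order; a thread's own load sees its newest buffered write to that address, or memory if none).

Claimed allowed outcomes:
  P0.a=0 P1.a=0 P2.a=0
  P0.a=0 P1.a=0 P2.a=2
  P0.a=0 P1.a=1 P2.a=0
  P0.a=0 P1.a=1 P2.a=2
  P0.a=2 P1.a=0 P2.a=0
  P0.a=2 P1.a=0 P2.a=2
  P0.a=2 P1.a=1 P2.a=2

missing: P0.a=2 P1.a=1 P2.a=0

outcome vector order: (P0.a,P1.a,P2.a)
TSO (8): 000, 002, 010, 012, 200, 202, 210, 212
TSO∖claimed = {210}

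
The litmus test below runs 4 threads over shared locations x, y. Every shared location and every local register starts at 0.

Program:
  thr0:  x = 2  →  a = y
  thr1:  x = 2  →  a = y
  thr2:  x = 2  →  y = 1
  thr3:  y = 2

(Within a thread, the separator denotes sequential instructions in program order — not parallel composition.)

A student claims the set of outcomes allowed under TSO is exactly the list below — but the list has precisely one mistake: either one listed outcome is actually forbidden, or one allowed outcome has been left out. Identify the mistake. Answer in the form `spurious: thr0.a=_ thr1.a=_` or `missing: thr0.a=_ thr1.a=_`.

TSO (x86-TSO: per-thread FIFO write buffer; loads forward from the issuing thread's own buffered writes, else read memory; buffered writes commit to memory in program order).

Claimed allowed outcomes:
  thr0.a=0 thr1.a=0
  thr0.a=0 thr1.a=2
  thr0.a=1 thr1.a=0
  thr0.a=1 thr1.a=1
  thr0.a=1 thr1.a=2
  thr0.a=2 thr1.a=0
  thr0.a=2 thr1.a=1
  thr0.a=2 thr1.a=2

outcome vector order: (thr0.a,thr1.a)
under TSO → 0/0, 0/1, 0/2, 1/0, 1/1, 1/2, 2/0, 2/1, 2/2
TSO∖claimed = {0/1}

missing: thr0.a=0 thr1.a=1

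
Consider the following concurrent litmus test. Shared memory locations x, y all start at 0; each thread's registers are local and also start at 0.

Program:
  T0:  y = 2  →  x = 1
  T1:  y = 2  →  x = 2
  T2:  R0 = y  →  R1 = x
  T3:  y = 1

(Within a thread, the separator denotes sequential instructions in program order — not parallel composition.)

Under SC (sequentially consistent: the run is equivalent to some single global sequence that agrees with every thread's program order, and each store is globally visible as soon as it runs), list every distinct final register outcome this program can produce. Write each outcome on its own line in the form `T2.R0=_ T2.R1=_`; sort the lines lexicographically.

outcome vector order: (T2.R0,T2.R1)
|SC outcomes| = 9

T2.R0=0 T2.R1=0
T2.R0=0 T2.R1=1
T2.R0=0 T2.R1=2
T2.R0=1 T2.R1=0
T2.R0=1 T2.R1=1
T2.R0=1 T2.R1=2
T2.R0=2 T2.R1=0
T2.R0=2 T2.R1=1
T2.R0=2 T2.R1=2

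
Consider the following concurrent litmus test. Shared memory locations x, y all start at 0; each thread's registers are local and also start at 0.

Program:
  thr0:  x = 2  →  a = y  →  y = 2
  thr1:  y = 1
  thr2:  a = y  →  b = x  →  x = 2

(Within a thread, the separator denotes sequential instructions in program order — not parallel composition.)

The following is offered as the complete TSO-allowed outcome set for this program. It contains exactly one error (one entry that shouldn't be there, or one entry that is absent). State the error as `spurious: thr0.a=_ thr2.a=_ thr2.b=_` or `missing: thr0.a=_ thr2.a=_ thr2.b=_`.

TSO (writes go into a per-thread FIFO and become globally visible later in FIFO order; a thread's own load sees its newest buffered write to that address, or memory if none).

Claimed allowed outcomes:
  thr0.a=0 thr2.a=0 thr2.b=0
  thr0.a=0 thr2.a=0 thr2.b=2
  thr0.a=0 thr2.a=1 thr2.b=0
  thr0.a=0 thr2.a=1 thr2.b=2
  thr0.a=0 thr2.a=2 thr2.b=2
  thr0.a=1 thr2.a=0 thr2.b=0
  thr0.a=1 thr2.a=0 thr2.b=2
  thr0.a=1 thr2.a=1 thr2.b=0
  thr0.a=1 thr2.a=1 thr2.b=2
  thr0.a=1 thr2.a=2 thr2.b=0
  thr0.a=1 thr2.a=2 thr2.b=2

outcome vector order: (thr0.a,thr2.a,thr2.b)
under TSO → 0/0/0, 0/0/2, 0/1/0, 0/1/2, 0/2/2, 1/0/0, 1/0/2, 1/1/0, 1/1/2, 1/2/2
claimed∖TSO = {1/2/0}

spurious: thr0.a=1 thr2.a=2 thr2.b=0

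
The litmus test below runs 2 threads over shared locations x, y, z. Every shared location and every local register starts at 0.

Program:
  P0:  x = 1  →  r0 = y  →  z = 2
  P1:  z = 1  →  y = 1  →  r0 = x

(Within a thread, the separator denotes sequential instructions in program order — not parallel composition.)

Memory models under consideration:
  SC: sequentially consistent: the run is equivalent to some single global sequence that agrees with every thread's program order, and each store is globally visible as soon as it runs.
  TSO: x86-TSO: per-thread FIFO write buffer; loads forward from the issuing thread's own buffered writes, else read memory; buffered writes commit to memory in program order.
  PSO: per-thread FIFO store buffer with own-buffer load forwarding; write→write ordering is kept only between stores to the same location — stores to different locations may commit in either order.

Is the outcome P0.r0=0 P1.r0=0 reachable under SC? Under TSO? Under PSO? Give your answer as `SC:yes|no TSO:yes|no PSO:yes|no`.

SC:no TSO:yes PSO:yes

outcome vector order: (P0.r0,P1.r0)
under SC → <0 1>; <1 0>; <1 1>
under TSO → <0 0>; <0 1>; <1 0>; <1 1>
under PSO → <0 0>; <0 1>; <1 0>; <1 1>
target <0 0> ∈ {TSO,PSO}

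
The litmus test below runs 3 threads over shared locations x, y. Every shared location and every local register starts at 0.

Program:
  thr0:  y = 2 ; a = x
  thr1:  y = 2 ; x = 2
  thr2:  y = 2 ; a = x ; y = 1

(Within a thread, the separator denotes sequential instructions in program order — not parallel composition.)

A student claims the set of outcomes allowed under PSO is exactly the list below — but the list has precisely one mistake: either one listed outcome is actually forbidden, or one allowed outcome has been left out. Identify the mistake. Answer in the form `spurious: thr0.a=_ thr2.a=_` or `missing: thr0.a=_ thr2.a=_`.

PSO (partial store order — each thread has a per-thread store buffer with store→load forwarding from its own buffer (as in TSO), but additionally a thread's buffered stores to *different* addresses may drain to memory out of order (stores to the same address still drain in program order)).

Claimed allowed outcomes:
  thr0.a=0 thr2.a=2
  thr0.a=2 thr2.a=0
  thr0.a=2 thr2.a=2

outcome vector order: (thr0.a,thr2.a)
PSO: 4 outcomes — {(0,0) (0,2) (2,0) (2,2)}
PSO∖claimed = {(0,0)}

missing: thr0.a=0 thr2.a=0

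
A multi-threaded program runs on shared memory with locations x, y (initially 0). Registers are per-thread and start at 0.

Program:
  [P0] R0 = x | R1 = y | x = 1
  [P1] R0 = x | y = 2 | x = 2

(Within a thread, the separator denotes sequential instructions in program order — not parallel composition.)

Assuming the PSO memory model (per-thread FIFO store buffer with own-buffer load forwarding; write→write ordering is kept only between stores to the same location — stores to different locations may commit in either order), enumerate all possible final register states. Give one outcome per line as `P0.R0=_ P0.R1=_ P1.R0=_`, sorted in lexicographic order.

outcome vector order: (P0.R0,P0.R1,P1.R0)
|PSO outcomes| = 5

P0.R0=0 P0.R1=0 P1.R0=0
P0.R0=0 P0.R1=0 P1.R0=1
P0.R0=0 P0.R1=2 P1.R0=0
P0.R0=2 P0.R1=0 P1.R0=0
P0.R0=2 P0.R1=2 P1.R0=0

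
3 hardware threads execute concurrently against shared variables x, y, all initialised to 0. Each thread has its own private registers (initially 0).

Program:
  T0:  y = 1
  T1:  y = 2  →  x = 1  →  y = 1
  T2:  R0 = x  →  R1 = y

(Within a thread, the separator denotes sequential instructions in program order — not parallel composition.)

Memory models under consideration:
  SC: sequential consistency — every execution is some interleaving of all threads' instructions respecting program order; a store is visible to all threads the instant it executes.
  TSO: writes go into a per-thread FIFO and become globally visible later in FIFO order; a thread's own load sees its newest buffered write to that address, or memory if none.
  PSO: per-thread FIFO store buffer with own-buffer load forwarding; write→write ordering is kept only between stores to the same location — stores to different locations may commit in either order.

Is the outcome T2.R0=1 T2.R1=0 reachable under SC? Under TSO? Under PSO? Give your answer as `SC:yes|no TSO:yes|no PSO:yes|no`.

SC:no TSO:no PSO:yes

outcome vector order: (T2.R0,T2.R1)
SC: 5 outcomes — {0/0; 0/1; 0/2; 1/1; 1/2}
TSO: 5 outcomes — {0/0; 0/1; 0/2; 1/1; 1/2}
PSO: 6 outcomes — {0/0; 0/1; 0/2; 1/0; 1/1; 1/2}
target 1/0 ∈ {PSO}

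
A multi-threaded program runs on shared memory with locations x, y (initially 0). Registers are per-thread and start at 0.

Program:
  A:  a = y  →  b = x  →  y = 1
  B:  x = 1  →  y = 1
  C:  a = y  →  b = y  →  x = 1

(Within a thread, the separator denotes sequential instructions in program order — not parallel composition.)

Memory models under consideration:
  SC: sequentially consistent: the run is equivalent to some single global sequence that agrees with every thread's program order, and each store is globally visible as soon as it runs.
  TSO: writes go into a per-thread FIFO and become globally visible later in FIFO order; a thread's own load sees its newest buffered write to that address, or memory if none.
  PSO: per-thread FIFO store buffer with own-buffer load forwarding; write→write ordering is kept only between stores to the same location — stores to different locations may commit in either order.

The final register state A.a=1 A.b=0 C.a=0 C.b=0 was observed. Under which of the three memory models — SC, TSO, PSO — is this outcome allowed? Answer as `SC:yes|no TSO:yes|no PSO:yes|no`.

SC:no TSO:no PSO:yes

outcome vector order: (A.a,A.b,C.a,C.b)
under SC → 0/0/0/0 0/0/0/1 0/0/1/1 0/1/0/0 0/1/0/1 0/1/1/1 1/1/0/0 1/1/0/1 1/1/1/1
under TSO → 0/0/0/0 0/0/0/1 0/0/1/1 0/1/0/0 0/1/0/1 0/1/1/1 1/1/0/0 1/1/0/1 1/1/1/1
under PSO → 0/0/0/0 0/0/0/1 0/0/1/1 0/1/0/0 0/1/0/1 0/1/1/1 1/0/0/0 1/0/0/1 1/0/1/1 1/1/0/0 1/1/0/1 1/1/1/1
target 1/0/0/0 ∈ {PSO}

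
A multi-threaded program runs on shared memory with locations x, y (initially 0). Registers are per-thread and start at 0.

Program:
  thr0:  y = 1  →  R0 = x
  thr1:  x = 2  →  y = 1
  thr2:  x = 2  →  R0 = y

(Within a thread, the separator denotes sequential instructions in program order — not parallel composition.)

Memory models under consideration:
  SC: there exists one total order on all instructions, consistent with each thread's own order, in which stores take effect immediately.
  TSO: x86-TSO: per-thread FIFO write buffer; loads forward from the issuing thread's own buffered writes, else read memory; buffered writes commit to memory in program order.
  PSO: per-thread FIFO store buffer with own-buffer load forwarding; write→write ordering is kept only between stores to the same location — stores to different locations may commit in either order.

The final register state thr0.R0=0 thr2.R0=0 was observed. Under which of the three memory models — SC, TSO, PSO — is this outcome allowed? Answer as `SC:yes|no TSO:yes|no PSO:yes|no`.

outcome vector order: (thr0.R0,thr2.R0)
[SC] allowed = {01; 20; 21}
[TSO] allowed = {00; 01; 20; 21}
[PSO] allowed = {00; 01; 20; 21}
target 00 ∈ {TSO,PSO}

SC:no TSO:yes PSO:yes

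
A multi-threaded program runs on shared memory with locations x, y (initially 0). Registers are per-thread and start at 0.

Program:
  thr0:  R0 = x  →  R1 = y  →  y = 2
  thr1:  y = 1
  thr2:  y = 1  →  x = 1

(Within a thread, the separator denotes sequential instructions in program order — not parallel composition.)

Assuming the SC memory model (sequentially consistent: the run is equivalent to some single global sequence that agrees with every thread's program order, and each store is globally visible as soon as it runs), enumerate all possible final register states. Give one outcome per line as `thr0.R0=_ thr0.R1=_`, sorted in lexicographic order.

thr0.R0=0 thr0.R1=0
thr0.R0=0 thr0.R1=1
thr0.R0=1 thr0.R1=1

outcome vector order: (thr0.R0,thr0.R1)
|SC outcomes| = 3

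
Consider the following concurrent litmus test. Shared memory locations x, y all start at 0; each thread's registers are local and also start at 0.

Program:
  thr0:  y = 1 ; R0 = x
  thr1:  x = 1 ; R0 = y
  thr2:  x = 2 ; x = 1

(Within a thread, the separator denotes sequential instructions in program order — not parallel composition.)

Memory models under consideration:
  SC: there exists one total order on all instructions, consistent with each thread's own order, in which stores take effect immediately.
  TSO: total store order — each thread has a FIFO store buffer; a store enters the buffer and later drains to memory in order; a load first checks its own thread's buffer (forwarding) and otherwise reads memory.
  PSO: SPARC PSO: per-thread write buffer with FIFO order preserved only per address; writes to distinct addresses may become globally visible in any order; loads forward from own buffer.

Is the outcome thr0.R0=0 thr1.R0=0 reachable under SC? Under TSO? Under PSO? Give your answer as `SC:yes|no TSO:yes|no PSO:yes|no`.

outcome vector order: (thr0.R0,thr1.R0)
[SC] allowed = {<0 1>, <1 0>, <1 1>, <2 0>, <2 1>}
[TSO] allowed = {<0 0>, <0 1>, <1 0>, <1 1>, <2 0>, <2 1>}
[PSO] allowed = {<0 0>, <0 1>, <1 0>, <1 1>, <2 0>, <2 1>}
target <0 0> ∈ {TSO,PSO}

SC:no TSO:yes PSO:yes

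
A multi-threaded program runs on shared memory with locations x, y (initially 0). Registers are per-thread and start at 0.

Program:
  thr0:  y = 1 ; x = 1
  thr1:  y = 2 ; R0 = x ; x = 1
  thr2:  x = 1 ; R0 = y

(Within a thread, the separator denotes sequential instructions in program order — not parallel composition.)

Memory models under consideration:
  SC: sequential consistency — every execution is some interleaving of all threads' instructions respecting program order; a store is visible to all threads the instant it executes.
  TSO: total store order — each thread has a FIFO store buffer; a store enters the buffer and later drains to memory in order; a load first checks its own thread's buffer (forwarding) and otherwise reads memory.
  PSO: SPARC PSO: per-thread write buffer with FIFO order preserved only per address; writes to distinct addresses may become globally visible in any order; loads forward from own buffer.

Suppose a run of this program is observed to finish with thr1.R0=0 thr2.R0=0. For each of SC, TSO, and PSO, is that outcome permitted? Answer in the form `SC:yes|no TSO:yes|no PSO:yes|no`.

SC:no TSO:yes PSO:yes

outcome vector order: (thr1.R0,thr2.R0)
[SC] allowed = {(0,1), (0,2), (1,0), (1,1), (1,2)}
[TSO] allowed = {(0,0), (0,1), (0,2), (1,0), (1,1), (1,2)}
[PSO] allowed = {(0,0), (0,1), (0,2), (1,0), (1,1), (1,2)}
target (0,0) ∈ {TSO,PSO}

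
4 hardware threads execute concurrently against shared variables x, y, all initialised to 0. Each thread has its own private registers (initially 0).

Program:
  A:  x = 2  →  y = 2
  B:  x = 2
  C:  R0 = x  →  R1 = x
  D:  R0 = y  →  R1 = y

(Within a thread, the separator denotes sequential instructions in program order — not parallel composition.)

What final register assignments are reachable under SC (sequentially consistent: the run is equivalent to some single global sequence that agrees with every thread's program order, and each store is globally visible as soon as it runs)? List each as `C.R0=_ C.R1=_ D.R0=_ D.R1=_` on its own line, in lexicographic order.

outcome vector order: (C.R0,C.R1,D.R0,D.R1)
|SC outcomes| = 9

C.R0=0 C.R1=0 D.R0=0 D.R1=0
C.R0=0 C.R1=0 D.R0=0 D.R1=2
C.R0=0 C.R1=0 D.R0=2 D.R1=2
C.R0=0 C.R1=2 D.R0=0 D.R1=0
C.R0=0 C.R1=2 D.R0=0 D.R1=2
C.R0=0 C.R1=2 D.R0=2 D.R1=2
C.R0=2 C.R1=2 D.R0=0 D.R1=0
C.R0=2 C.R1=2 D.R0=0 D.R1=2
C.R0=2 C.R1=2 D.R0=2 D.R1=2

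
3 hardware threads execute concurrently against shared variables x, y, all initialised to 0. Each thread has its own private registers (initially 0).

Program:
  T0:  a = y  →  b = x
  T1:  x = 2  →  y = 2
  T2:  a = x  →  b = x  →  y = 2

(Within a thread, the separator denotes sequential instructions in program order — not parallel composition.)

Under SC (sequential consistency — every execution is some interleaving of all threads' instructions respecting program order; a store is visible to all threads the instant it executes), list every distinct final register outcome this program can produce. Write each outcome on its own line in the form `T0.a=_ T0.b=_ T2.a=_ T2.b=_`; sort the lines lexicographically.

outcome vector order: (T0.a,T0.b,T2.a,T2.b)
|SC outcomes| = 10

T0.a=0 T0.b=0 T2.a=0 T2.b=0
T0.a=0 T0.b=0 T2.a=0 T2.b=2
T0.a=0 T0.b=0 T2.a=2 T2.b=2
T0.a=0 T0.b=2 T2.a=0 T2.b=0
T0.a=0 T0.b=2 T2.a=0 T2.b=2
T0.a=0 T0.b=2 T2.a=2 T2.b=2
T0.a=2 T0.b=0 T2.a=0 T2.b=0
T0.a=2 T0.b=2 T2.a=0 T2.b=0
T0.a=2 T0.b=2 T2.a=0 T2.b=2
T0.a=2 T0.b=2 T2.a=2 T2.b=2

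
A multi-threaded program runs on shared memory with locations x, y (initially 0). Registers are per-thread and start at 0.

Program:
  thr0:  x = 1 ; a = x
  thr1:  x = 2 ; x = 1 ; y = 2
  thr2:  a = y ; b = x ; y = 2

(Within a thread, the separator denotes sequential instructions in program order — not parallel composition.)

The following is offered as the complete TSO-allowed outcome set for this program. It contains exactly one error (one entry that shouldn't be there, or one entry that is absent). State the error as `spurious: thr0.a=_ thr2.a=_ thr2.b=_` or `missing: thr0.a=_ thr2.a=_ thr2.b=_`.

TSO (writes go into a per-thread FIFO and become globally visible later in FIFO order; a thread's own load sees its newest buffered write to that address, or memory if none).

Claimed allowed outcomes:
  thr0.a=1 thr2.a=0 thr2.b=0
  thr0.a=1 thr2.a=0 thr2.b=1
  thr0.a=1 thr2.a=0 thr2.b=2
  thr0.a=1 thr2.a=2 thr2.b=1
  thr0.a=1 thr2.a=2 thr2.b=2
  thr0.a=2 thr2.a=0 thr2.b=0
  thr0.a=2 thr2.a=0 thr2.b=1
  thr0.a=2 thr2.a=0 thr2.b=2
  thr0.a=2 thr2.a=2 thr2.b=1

outcome vector order: (thr0.a,thr2.a,thr2.b)
TSO (8): 100 101 102 121 200 201 202 221
claimed∖TSO = {122}

spurious: thr0.a=1 thr2.a=2 thr2.b=2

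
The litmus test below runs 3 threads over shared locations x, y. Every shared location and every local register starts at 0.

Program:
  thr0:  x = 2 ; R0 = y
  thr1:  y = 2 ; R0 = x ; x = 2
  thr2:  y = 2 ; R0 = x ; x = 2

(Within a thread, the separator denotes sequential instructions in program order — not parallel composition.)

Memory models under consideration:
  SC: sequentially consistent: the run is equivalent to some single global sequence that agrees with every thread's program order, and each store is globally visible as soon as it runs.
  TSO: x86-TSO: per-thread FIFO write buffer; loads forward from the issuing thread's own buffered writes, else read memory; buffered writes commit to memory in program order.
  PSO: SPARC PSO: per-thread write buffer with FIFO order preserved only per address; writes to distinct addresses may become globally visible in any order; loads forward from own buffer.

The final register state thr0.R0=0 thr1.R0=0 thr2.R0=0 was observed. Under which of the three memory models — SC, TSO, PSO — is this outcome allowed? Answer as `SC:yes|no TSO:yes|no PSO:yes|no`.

SC:no TSO:yes PSO:yes

outcome vector order: (thr0.R0,thr1.R0,thr2.R0)
SC (5): 022 200 202 220 222
TSO (8): 000 002 020 022 200 202 220 222
PSO (8): 000 002 020 022 200 202 220 222
target 000 ∈ {TSO,PSO}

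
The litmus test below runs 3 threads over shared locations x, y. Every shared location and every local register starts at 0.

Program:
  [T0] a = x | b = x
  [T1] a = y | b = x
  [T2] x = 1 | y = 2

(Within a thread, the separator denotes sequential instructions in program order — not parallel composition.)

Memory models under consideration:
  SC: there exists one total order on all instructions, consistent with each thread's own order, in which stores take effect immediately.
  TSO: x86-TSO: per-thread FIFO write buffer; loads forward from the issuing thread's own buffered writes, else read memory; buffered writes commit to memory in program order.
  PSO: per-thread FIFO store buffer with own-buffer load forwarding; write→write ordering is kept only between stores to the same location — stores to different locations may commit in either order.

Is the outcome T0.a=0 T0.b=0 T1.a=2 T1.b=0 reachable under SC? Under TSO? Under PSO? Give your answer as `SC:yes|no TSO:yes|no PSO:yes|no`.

SC:no TSO:no PSO:yes

outcome vector order: (T0.a,T0.b,T1.a,T1.b)
SC (9): <0 0 0 0> <0 0 0 1> <0 0 2 1> <0 1 0 0> <0 1 0 1> <0 1 2 1> <1 1 0 0> <1 1 0 1> <1 1 2 1>
TSO (9): <0 0 0 0> <0 0 0 1> <0 0 2 1> <0 1 0 0> <0 1 0 1> <0 1 2 1> <1 1 0 0> <1 1 0 1> <1 1 2 1>
PSO (12): <0 0 0 0> <0 0 0 1> <0 0 2 0> <0 0 2 1> <0 1 0 0> <0 1 0 1> <0 1 2 0> <0 1 2 1> <1 1 0 0> <1 1 0 1> <1 1 2 0> <1 1 2 1>
target <0 0 2 0> ∈ {PSO}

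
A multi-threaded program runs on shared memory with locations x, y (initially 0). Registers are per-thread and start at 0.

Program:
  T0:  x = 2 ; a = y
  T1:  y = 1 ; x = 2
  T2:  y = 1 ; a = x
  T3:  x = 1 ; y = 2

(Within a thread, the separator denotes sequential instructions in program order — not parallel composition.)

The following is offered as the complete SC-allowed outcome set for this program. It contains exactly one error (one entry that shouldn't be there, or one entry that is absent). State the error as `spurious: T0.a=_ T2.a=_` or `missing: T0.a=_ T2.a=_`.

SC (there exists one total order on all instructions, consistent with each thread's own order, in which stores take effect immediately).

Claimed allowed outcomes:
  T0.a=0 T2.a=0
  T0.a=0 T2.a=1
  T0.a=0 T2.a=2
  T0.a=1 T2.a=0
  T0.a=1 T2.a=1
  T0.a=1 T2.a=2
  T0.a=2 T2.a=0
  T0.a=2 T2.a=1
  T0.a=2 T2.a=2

spurious: T0.a=0 T2.a=0

outcome vector order: (T0.a,T2.a)
under SC → 01, 02, 10, 11, 12, 20, 21, 22
claimed∖SC = {00}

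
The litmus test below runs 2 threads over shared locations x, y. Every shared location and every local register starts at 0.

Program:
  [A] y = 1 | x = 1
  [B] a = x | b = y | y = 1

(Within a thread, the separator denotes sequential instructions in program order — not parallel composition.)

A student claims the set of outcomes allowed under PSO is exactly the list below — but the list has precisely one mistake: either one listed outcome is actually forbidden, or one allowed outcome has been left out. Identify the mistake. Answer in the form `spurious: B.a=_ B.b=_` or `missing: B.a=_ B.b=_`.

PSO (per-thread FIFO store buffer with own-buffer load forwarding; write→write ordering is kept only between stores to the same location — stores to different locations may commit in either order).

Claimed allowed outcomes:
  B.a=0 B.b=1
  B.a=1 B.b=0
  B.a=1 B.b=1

missing: B.a=0 B.b=0

outcome vector order: (B.a,B.b)
under PSO → 0/0, 0/1, 1/0, 1/1
PSO∖claimed = {0/0}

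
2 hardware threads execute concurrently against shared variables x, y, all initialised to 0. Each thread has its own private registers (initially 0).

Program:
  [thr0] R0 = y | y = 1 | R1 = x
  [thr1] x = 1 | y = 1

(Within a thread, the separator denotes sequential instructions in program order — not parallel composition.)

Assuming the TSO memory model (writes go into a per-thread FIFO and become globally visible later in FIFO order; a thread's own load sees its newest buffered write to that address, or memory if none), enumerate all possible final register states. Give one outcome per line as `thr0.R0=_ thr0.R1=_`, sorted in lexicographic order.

outcome vector order: (thr0.R0,thr0.R1)
|TSO outcomes| = 3

thr0.R0=0 thr0.R1=0
thr0.R0=0 thr0.R1=1
thr0.R0=1 thr0.R1=1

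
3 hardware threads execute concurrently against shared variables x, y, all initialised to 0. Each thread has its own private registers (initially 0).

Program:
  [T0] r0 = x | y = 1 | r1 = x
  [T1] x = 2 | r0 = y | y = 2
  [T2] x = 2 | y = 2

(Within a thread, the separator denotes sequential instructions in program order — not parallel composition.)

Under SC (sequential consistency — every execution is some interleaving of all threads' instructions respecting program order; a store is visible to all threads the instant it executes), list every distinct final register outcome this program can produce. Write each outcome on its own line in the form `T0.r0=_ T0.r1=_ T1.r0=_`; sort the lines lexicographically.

outcome vector order: (T0.r0,T0.r1,T1.r0)
|SC outcomes| = 8

T0.r0=0 T0.r1=0 T1.r0=1
T0.r0=0 T0.r1=0 T1.r0=2
T0.r0=0 T0.r1=2 T1.r0=0
T0.r0=0 T0.r1=2 T1.r0=1
T0.r0=0 T0.r1=2 T1.r0=2
T0.r0=2 T0.r1=2 T1.r0=0
T0.r0=2 T0.r1=2 T1.r0=1
T0.r0=2 T0.r1=2 T1.r0=2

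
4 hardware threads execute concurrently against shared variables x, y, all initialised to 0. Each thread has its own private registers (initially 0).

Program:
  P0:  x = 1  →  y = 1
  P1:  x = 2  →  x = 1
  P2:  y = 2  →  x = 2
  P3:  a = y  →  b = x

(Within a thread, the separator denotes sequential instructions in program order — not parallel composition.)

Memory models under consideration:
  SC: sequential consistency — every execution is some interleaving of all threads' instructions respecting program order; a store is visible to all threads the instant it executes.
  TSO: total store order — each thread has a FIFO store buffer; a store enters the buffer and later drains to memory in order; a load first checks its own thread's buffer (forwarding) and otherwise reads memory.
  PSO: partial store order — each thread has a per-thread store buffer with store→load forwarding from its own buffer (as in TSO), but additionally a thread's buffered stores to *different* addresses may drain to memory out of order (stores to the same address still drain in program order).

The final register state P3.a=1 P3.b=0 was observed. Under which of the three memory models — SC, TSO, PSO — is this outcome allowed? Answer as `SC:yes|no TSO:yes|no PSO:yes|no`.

SC:no TSO:no PSO:yes

outcome vector order: (P3.a,P3.b)
SC: 8 outcomes — {00, 01, 02, 11, 12, 20, 21, 22}
TSO: 8 outcomes — {00, 01, 02, 11, 12, 20, 21, 22}
PSO: 9 outcomes — {00, 01, 02, 10, 11, 12, 20, 21, 22}
target 10 ∈ {PSO}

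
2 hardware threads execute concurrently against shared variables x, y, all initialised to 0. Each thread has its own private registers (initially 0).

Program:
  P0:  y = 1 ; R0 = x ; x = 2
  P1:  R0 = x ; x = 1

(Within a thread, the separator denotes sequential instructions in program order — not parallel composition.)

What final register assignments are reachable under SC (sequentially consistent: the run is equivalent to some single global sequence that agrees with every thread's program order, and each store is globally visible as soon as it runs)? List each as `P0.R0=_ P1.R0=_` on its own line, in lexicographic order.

P0.R0=0 P1.R0=0
P0.R0=0 P1.R0=2
P0.R0=1 P1.R0=0

outcome vector order: (P0.R0,P1.R0)
|SC outcomes| = 3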